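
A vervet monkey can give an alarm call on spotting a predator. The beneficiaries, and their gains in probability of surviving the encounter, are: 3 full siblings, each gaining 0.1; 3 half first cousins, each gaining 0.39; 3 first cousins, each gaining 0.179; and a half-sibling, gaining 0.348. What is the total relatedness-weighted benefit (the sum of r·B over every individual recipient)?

0.37725

r to a full sibling = 0.5 (full sibs share both parents — two paths of length 2: r = 2·(1/2)^2 = 1/2).
r to a half first cousin = 0.0625 (half first cousins share one grandparent — one path of length 4: r = (1/2)^4 = 1/16).
r to a first cousin = 0.125 (first cousins share one grandparent pair — two paths of length 4: r = 2·(1/2)^4 = 1/8).
r to a half-sibling = 1/4 (half-sibs share one parent — one path of length 2: r = (1/2)^2 = 1/4).
Summing one r·B term per recipient: 3·0.5·0.1 + 3·0.0625·0.39 + 3·0.125·0.179 + 1·0.25·0.348 = 0.37725.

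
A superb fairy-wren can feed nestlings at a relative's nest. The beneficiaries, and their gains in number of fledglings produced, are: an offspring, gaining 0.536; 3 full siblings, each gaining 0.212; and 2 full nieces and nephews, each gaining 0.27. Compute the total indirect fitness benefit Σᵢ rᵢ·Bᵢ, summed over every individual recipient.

0.721

r to an offspring = 1/2 (one parent–offspring link: r = (1/2)^1 = 1/2).
r to a full sibling = 1/2 (full sibs share both parents — two paths of length 2: r = 2·(1/2)^2 = 1/2).
r to a full niece or nephew = 1/4 (full aunt/uncle↔niece/nephew: two paths of length 3 through the shared grandparent pair: r = 2·(1/2)^3 = 1/4).
Summing one r·B term per recipient: 1·0.5·0.536 + 3·0.5·0.212 + 2·0.25·0.27 = 0.721.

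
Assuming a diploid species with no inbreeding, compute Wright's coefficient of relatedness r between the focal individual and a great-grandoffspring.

Three parent–offspring links: r = (1/2)^3 = 1/8.

0.125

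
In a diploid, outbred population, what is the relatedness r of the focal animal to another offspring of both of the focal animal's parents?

Each parent–offspring link contributes a factor of 1/2, and independent paths through distinct common ancestors add.
Full sibs share both parents — two paths of length 2: r = 2·(1/2)^2 = 1/2.

0.5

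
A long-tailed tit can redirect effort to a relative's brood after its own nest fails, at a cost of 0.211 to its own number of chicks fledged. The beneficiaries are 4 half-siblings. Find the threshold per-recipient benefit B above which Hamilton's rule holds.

0.211

r to a half-sibling = 0.25 (half-sibs share one parent — one path of length 2: r = (1/2)^2 = 1/4).
Hamilton's rule with n recipients of equal r: n·r·B > C, so B > C/(n·r) = 0.211/(4·0.25) = 0.211.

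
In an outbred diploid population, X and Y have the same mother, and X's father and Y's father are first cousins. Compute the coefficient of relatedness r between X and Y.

Relatedness sums over independent paths through distinct common ancestors.
X and Y are related in two ways: half-sibs through their shared mother (r = 1/4) and second cousins through their fathers (r = 1/32).
r = 1/4 + 1/32 = 9/32 = 0.28125.

0.28125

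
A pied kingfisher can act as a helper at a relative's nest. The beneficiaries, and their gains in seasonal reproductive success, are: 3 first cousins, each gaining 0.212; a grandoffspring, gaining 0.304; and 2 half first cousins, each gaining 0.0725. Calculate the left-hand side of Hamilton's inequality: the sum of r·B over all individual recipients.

0.1645625

r to a first cousin = 1/8 (first cousins share one grandparent pair — two paths of length 4: r = 2·(1/2)^4 = 1/8).
r to a grandoffspring = 0.25 (two parent–offspring links: r = (1/2)^2 = 1/4).
r to a half first cousin = 0.0625 (half first cousins share one grandparent — one path of length 4: r = (1/2)^4 = 1/16).
Summing one r·B term per recipient: 3·0.125·0.212 + 1·0.25·0.304 + 2·0.0625·0.0725 = 0.1645625.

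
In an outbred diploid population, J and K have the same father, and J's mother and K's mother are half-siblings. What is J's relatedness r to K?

Relatedness sums over independent paths through distinct common ancestors.
J and K are related in two ways: half-sibs through their shared father (r = 1/4) and half first cousins through their mothers (r = 1/16).
r = 1/4 + 1/16 = 0.3125.

0.3125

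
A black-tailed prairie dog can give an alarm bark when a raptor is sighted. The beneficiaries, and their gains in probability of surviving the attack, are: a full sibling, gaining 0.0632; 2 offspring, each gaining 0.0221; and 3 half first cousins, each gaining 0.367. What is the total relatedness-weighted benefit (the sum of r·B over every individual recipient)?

r to a full sibling = 0.5 (full sibs share both parents — two paths of length 2: r = 2·(1/2)^2 = 1/2).
r to an offspring = 0.5 (one parent–offspring link: r = (1/2)^1 = 1/2).
r to a half first cousin = 1/16 (half first cousins share one grandparent — one path of length 4: r = (1/2)^4 = 1/16).
Summing one r·B term per recipient: 1·0.5·0.0632 + 2·0.5·0.0221 + 3·0.0625·0.367 = 0.1225125.

0.1225125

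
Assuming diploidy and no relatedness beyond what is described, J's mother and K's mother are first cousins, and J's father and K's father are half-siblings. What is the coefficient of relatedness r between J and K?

0.09375

With two independent routes of shared ancestry, r is the sum of the two contributions.
J and K are related in two ways: second cousins through their mothers (r = 1/32) and half first cousins through their fathers (r = 1/16).
r = 1/32 + 1/16 = 3/32 = 0.09375.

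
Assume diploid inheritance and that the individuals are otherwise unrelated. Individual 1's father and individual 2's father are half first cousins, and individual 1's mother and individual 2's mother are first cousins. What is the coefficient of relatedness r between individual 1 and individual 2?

Relatedness sums over independent paths through distinct common ancestors.
Individual 1 and individual 2 are related in two ways: half second cousins through their fathers (r = 1/64) and second cousins through their mothers (r = 1/32).
r = 1/64 + 1/32 = 0.046875.

0.046875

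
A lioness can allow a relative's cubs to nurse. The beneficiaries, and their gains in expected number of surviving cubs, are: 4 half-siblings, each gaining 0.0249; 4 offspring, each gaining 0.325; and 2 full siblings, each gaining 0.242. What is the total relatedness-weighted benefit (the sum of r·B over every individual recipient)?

0.9169

r to a half-sibling = 1/4 (half-sibs share one parent — one path of length 2: r = (1/2)^2 = 1/4).
r to an offspring = 0.5 (one parent–offspring link: r = (1/2)^1 = 1/2).
r to a full sibling = 0.5 (full sibs share both parents — two paths of length 2: r = 2·(1/2)^2 = 1/2).
Summing one r·B term per recipient: 4·0.25·0.0249 + 4·0.5·0.325 + 2·0.5·0.242 = 0.9169.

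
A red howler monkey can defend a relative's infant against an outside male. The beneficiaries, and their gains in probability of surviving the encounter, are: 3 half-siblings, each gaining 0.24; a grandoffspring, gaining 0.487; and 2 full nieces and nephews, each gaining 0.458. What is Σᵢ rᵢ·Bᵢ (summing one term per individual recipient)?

r to a half-sibling = 0.25 (half-sibs share one parent — one path of length 2: r = (1/2)^2 = 1/4).
r to a grandoffspring = 1/4 (two parent–offspring links: r = (1/2)^2 = 1/4).
r to a full niece or nephew = 1/4 (full aunt/uncle↔niece/nephew: two paths of length 3 through the shared grandparent pair: r = 2·(1/2)^3 = 1/4).
Summing one r·B term per recipient: 3·0.25·0.24 + 1·0.25·0.487 + 2·0.25·0.458 = 0.53075.

0.53075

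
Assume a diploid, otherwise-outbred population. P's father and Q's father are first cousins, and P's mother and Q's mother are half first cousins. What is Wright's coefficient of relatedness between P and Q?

0.046875

Relatedness sums over independent paths through distinct common ancestors.
P and Q are related in two ways: second cousins through their fathers (r = 1/32) and half second cousins through their mothers (r = 1/64).
r = 1/32 + 1/64 = 0.046875.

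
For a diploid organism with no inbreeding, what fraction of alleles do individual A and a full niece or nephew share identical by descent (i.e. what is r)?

Full aunt/uncle↔niece/nephew: two paths of length 3 through the shared grandparent pair: r = 2·(1/2)^3 = 1/4.

0.25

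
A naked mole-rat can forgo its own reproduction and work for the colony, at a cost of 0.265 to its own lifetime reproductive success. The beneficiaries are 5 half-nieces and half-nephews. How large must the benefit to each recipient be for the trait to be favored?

r to a half-niece or half-nephew = 0.125 (half-aunt/uncle↔niece/nephew: one path of length 3: r = (1/2)^3 = 1/8).
Hamilton's rule with n recipients of equal r: n·r·B > C, so B > C/(n·r) = 0.265/(5·0.125) = 0.424.

0.424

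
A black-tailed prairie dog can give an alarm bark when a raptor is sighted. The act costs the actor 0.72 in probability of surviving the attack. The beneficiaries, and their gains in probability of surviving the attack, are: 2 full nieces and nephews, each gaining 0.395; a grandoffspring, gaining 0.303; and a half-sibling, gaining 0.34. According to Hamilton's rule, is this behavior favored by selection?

Hamilton's rule: the trait is favored when the sum of r·B over every recipient exceeds the actor's cost C.
r to a full niece or nephew = 0.25 (full aunt/uncle↔niece/nephew: two paths of length 3 through the shared grandparent pair: r = 2·(1/2)^3 = 1/4).
r to a grandoffspring = 1/4 (two parent–offspring links: r = (1/2)^2 = 1/4).
r to a half-sibling = 1/4 (half-sibs share one parent — one path of length 2: r = (1/2)^2 = 1/4).
Summing one r·B term per recipient: 2·0.25·0.395 + 1·0.25·0.303 + 1·0.25·0.34 = 0.35825.
0.35825 < 0.72: the indirect benefit is less than the cost.

No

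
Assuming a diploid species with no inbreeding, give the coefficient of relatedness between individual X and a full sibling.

Full sibs share both parents — two paths of length 2: r = 2·(1/2)^2 = 1/2.

0.5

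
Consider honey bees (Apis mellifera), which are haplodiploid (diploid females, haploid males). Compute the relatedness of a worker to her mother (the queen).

0.5

One meiotic link between diploid queen and diploid daughter: r = 1/2.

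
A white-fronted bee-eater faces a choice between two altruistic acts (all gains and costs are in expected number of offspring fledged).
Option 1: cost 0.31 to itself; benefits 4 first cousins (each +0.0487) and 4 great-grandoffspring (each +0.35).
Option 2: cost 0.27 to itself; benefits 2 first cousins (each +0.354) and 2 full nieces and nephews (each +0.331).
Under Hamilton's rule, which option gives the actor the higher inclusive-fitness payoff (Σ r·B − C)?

Option 2

Option 1: r to a first cousin = 0.125.
Option 1: r to a great-grandoffspring = 0.125.
Option 1: Σ r·B − C = (4·0.125·0.0487 + 4·0.125·0.35) − 0.31 = -0.11065.
Option 2: r to a first cousin = 0.125.
Option 2: r to a full niece or nephew = 0.25.
Option 2: Σ r·B − C = (2·0.125·0.354 + 2·0.25·0.331) − 0.27 = -0.016.
Option 2 has the higher net inclusive-fitness payoff.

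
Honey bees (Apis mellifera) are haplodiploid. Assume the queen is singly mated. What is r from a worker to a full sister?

Haplodiploid full sisters inherit their father's entire haploid genome identically (contributing 1/2) and on average half of their mother's contribution (1/2 · 1/2 = 1/4); r = 1/2 + 1/4 = 3/4.

0.75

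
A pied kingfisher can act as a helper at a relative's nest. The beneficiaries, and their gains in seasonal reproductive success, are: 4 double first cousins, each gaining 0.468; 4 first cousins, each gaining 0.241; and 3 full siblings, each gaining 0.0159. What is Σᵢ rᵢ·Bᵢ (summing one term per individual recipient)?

0.61235

r to a double first cousin = 1/4 (double first cousins share both grandparent pairs — four paths of length 4: r = 4·(1/2)^4 = 1/4).
r to a first cousin = 1/8 (first cousins share one grandparent pair — two paths of length 4: r = 2·(1/2)^4 = 1/8).
r to a full sibling = 0.5 (full sibs share both parents — two paths of length 2: r = 2·(1/2)^2 = 1/2).
Summing one r·B term per recipient: 4·0.25·0.468 + 4·0.125·0.241 + 3·0.5·0.0159 = 0.61235.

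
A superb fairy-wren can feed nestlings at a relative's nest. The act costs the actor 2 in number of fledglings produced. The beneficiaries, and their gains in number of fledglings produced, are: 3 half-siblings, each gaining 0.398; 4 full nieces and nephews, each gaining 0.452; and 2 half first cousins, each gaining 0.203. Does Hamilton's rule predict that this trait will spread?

Hamilton's rule: the trait is favored when the sum of r·B over every recipient exceeds the actor's cost C.
r to a half-sibling = 0.25 (half-sibs share one parent — one path of length 2: r = (1/2)^2 = 1/4).
r to a full niece or nephew = 0.25 (full aunt/uncle↔niece/nephew: two paths of length 3 through the shared grandparent pair: r = 2·(1/2)^3 = 1/4).
r to a half first cousin = 1/16 (half first cousins share one grandparent — one path of length 4: r = (1/2)^4 = 1/16).
Summing one r·B term per recipient: 3·0.25·0.398 + 4·0.25·0.452 + 2·0.0625·0.203 = 0.775875.
0.775875 < 2: the indirect benefit is less than the cost.

No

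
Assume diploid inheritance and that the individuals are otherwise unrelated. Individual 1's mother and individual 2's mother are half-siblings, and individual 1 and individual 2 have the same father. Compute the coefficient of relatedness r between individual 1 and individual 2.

0.3125

With two independent routes of shared ancestry, r is the sum of the two contributions.
Individual 1 and individual 2 are related in two ways: half first cousins through their mothers (r = 1/16) and half-sibs through their shared father (r = 1/4).
r = 1/16 + 1/4 = 0.3125.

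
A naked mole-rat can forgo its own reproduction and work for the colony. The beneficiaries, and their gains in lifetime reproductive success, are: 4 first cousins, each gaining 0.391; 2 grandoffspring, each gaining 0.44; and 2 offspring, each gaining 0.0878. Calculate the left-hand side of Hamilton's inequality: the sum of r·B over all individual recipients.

0.5033

r to a first cousin = 1/8 (first cousins share one grandparent pair — two paths of length 4: r = 2·(1/2)^4 = 1/8).
r to a grandoffspring = 1/4 (two parent–offspring links: r = (1/2)^2 = 1/4).
r to an offspring = 1/2 (one parent–offspring link: r = (1/2)^1 = 1/2).
Summing one r·B term per recipient: 4·0.125·0.391 + 2·0.25·0.44 + 2·0.5·0.0878 = 0.5033.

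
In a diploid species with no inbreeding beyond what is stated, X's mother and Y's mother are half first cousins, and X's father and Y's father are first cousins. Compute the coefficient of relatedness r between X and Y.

Relatedness sums over independent paths through distinct common ancestors.
X and Y are related in two ways: half second cousins through their mothers (r = 1/64) and second cousins through their fathers (r = 1/32).
r = 1/64 + 1/32 = 0.046875.

0.046875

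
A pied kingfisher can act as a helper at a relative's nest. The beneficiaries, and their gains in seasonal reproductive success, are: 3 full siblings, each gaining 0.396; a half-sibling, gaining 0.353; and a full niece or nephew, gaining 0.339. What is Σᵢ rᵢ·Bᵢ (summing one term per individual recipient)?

0.767

r to a full sibling = 0.5 (full sibs share both parents — two paths of length 2: r = 2·(1/2)^2 = 1/2).
r to a half-sibling = 0.25 (half-sibs share one parent — one path of length 2: r = (1/2)^2 = 1/4).
r to a full niece or nephew = 0.25 (full aunt/uncle↔niece/nephew: two paths of length 3 through the shared grandparent pair: r = 2·(1/2)^3 = 1/4).
Summing one r·B term per recipient: 3·0.5·0.396 + 1·0.25·0.353 + 1·0.25·0.339 = 0.767.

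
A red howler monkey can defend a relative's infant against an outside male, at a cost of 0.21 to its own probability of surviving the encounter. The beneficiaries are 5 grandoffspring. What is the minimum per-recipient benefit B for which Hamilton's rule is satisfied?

r to a grandoffspring = 0.25 (two parent–offspring links: r = (1/2)^2 = 1/4).
Hamilton's rule with n recipients of equal r: n·r·B > C, so B > C/(n·r) = 0.21/(5·0.25) = 0.168.

0.168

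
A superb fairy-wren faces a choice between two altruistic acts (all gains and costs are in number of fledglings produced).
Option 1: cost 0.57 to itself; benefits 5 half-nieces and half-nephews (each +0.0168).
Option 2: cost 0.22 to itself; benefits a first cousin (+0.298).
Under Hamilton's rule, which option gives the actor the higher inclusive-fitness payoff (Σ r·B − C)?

Option 2

Option 1: r to a half-niece or half-nephew = 0.125.
Option 1: Σ r·B − C = (5·0.125·0.0168) − 0.57 = -0.5595.
Option 2: r to a first cousin = 0.125.
Option 2: Σ r·B − C = (1·0.125·0.298) − 0.22 = -0.18275.
Option 2 has the higher net inclusive-fitness payoff.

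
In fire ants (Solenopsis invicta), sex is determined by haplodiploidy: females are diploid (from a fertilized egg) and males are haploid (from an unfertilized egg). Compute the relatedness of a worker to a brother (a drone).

Her haploid brother carries none of their father's genes and a random half of their mother's genome; that half matches the maternal half of her own genome with probability 1/2: r = 1/2 · 1/2 = 1/4.

0.25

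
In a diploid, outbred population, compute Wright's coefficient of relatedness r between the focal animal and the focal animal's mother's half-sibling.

Each parent–offspring link contributes a factor of 1/2, and independent paths through distinct common ancestors add.
Half-aunt/uncle↔niece/nephew: one path of length 3: r = (1/2)^3 = 1/8.

0.125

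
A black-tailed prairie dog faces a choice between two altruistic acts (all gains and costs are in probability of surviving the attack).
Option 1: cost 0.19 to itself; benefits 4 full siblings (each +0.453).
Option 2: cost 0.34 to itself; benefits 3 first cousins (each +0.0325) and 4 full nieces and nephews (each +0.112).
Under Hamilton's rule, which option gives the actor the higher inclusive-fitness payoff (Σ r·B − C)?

Option 1

Option 1: r to a full sibling = 0.5.
Option 1: Σ r·B − C = (4·0.5·0.453) − 0.19 = 0.716.
Option 2: r to a first cousin = 0.125.
Option 2: r to a full niece or nephew = 0.25.
Option 2: Σ r·B − C = (3·0.125·0.0325 + 4·0.25·0.112) − 0.34 = -0.2158125.
Option 1 has the higher net inclusive-fitness payoff.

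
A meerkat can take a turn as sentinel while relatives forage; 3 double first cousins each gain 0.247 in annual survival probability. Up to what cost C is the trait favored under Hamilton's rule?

0.18525

r to a double first cousin = 1/4 (double first cousins share both grandparent pairs — four paths of length 4: r = 4·(1/2)^4 = 1/4).
Hamilton's rule: n·r·B > C, so the trait is favored while C < n·r·B = 3·0.25·0.247 = 0.18525.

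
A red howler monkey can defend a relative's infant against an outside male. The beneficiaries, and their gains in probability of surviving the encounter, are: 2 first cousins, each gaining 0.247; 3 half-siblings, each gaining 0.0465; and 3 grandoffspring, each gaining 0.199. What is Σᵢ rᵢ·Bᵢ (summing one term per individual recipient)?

r to a first cousin = 1/8 (first cousins share one grandparent pair — two paths of length 4: r = 2·(1/2)^4 = 1/8).
r to a half-sibling = 0.25 (half-sibs share one parent — one path of length 2: r = (1/2)^2 = 1/4).
r to a grandoffspring = 0.25 (two parent–offspring links: r = (1/2)^2 = 1/4).
Summing one r·B term per recipient: 2·0.125·0.247 + 3·0.25·0.0465 + 3·0.25·0.199 = 0.245875.

0.245875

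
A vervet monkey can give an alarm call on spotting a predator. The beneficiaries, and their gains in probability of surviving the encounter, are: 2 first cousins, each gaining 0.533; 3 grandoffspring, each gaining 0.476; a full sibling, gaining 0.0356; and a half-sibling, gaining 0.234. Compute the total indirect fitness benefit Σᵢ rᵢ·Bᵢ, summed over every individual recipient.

0.56655

r to a first cousin = 0.125 (first cousins share one grandparent pair — two paths of length 4: r = 2·(1/2)^4 = 1/8).
r to a grandoffspring = 0.25 (two parent–offspring links: r = (1/2)^2 = 1/4).
r to a full sibling = 0.5 (full sibs share both parents — two paths of length 2: r = 2·(1/2)^2 = 1/2).
r to a half-sibling = 1/4 (half-sibs share one parent — one path of length 2: r = (1/2)^2 = 1/4).
Summing one r·B term per recipient: 2·0.125·0.533 + 3·0.25·0.476 + 1·0.5·0.0356 + 1·0.25·0.234 = 0.56655.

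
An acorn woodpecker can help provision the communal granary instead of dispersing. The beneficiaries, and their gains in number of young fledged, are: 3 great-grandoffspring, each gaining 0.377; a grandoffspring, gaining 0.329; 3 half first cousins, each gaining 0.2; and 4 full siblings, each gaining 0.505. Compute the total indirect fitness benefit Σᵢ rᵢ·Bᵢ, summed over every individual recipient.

r to a great-grandoffspring = 1/8 (three parent–offspring links: r = (1/2)^3 = 1/8).
r to a grandoffspring = 0.25 (two parent–offspring links: r = (1/2)^2 = 1/4).
r to a half first cousin = 0.0625 (half first cousins share one grandparent — one path of length 4: r = (1/2)^4 = 1/16).
r to a full sibling = 1/2 (full sibs share both parents — two paths of length 2: r = 2·(1/2)^2 = 1/2).
Summing one r·B term per recipient: 3·0.125·0.377 + 1·0.25·0.329 + 3·0.0625·0.2 + 4·0.5·0.505 = 1.271125.

1.271125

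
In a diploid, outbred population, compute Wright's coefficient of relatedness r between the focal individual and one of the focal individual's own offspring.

Each parent–offspring link contributes a factor of 1/2, and independent paths through distinct common ancestors add.
One parent–offspring link: r = (1/2)^1 = 1/2.

0.5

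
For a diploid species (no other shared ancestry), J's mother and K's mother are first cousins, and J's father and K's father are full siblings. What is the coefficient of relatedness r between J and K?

0.15625

With two independent routes of shared ancestry, r is the sum of the two contributions.
J and K are related in two ways: second cousins through their mothers (r = 1/32) and first cousins through their fathers (r = 1/8).
r = 1/32 + 1/8 = 0.15625.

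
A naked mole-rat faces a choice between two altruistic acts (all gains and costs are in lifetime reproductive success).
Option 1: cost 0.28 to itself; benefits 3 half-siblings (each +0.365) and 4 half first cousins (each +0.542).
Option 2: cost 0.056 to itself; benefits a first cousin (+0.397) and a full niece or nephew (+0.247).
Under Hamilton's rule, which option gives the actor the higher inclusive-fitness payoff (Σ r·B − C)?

Option 1: r to a half-sibling = 0.25.
Option 1: r to a half first cousin = 0.0625.
Option 1: Σ r·B − C = (3·0.25·0.365 + 4·0.0625·0.542) − 0.28 = 0.12925.
Option 2: r to a first cousin = 0.125.
Option 2: r to a full niece or nephew = 0.25.
Option 2: Σ r·B − C = (1·0.125·0.397 + 1·0.25·0.247) − 0.056 = 0.055375.
Option 1 has the higher net inclusive-fitness payoff.

Option 1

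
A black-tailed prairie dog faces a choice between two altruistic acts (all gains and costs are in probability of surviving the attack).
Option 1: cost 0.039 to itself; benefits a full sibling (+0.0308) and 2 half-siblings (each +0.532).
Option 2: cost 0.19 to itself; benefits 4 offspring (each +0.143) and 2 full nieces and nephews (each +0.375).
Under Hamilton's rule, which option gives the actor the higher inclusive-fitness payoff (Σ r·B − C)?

Option 2

Option 1: r to a full sibling = 0.5.
Option 1: r to a half-sibling = 0.25.
Option 1: Σ r·B − C = (1·0.5·0.0308 + 2·0.25·0.532) − 0.039 = 0.2424.
Option 2: r to an offspring = 0.5.
Option 2: r to a full niece or nephew = 0.25.
Option 2: Σ r·B − C = (4·0.5·0.143 + 2·0.25·0.375) − 0.19 = 0.2835.
Option 2 has the higher net inclusive-fitness payoff.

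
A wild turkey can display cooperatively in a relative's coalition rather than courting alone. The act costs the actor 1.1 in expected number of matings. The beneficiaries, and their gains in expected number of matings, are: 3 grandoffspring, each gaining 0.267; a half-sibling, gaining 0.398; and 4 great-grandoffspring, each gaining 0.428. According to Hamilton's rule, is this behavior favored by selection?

No

Hamilton's rule: the trait is favored when the sum of r·B over every recipient exceeds the actor's cost C.
r to a grandoffspring = 1/4 (two parent–offspring links: r = (1/2)^2 = 1/4).
r to a half-sibling = 0.25 (half-sibs share one parent — one path of length 2: r = (1/2)^2 = 1/4).
r to a great-grandoffspring = 1/8 (three parent–offspring links: r = (1/2)^3 = 1/8).
Summing one r·B term per recipient: 3·0.25·0.267 + 1·0.25·0.398 + 4·0.125·0.428 = 0.51375.
0.51375 < 1.1: the indirect benefit is less than the cost.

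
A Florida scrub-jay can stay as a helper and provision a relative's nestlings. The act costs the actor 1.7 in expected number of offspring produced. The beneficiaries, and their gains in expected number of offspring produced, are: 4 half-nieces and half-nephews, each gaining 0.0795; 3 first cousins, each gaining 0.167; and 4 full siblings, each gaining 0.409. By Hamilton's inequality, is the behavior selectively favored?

Hamilton's rule: the trait is favored when the sum of r·B over every recipient exceeds the actor's cost C.
r to a half-niece or half-nephew = 0.125 (half-aunt/uncle↔niece/nephew: one path of length 3: r = (1/2)^3 = 1/8).
r to a first cousin = 0.125 (first cousins share one grandparent pair — two paths of length 4: r = 2·(1/2)^4 = 1/8).
r to a full sibling = 1/2 (full sibs share both parents — two paths of length 2: r = 2·(1/2)^2 = 1/2).
Summing one r·B term per recipient: 4·0.125·0.0795 + 3·0.125·0.167 + 4·0.5·0.409 = 0.920375.
0.920375 < 1.7: the indirect benefit is less than the cost.

No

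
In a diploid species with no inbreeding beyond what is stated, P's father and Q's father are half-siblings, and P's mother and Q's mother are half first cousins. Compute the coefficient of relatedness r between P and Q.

0.078125

Relatedness sums over independent paths through distinct common ancestors.
P and Q are related in two ways: half first cousins through their fathers (r = 1/16) and half second cousins through their mothers (r = 1/64).
r = 1/16 + 1/64 = 0.078125.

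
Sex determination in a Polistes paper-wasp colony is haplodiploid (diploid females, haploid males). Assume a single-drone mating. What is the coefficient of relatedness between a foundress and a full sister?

0.75

Haplodiploid full sisters inherit their father's entire haploid genome identically (contributing 1/2) and on average half of their mother's contribution (1/2 · 1/2 = 1/4); r = 1/2 + 1/4 = 3/4.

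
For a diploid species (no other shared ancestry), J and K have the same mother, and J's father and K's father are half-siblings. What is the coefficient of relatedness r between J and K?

0.3125

Independent pedigree routes through distinct common ancestors add.
J and K are related in two ways: half-sibs through their shared mother (r = 1/4) and half first cousins through their fathers (r = 1/16).
r = 1/4 + 1/16 = 0.3125.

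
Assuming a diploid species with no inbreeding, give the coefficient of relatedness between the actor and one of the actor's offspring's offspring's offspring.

Each parent–offspring link contributes a factor of 1/2, and independent paths through distinct common ancestors add.
Three parent–offspring links: r = (1/2)^3 = 1/8.

0.125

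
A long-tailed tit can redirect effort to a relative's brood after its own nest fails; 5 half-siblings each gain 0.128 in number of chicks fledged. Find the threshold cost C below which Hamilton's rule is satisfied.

0.16

r to a half-sibling = 0.25 (half-sibs share one parent — one path of length 2: r = (1/2)^2 = 1/4).
Hamilton's rule: n·r·B > C, so the trait is favored while C < n·r·B = 5·0.25·0.128 = 0.16.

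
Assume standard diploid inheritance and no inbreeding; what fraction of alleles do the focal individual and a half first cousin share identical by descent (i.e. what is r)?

0.0625

Each parent–offspring link contributes a factor of 1/2, and independent paths through distinct common ancestors add.
Half first cousins share one grandparent — one path of length 4: r = (1/2)^4 = 1/16.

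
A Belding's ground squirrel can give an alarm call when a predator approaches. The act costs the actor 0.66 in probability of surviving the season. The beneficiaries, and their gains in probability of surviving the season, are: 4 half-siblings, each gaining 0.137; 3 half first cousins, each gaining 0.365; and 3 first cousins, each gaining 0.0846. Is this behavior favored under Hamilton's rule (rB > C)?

Hamilton's rule: the trait is favored when the sum of r·B over every recipient exceeds the actor's cost C.
r to a half-sibling = 0.25 (half-sibs share one parent — one path of length 2: r = (1/2)^2 = 1/4).
r to a half first cousin = 1/16 (half first cousins share one grandparent — one path of length 4: r = (1/2)^4 = 1/16).
r to a first cousin = 0.125 (first cousins share one grandparent pair — two paths of length 4: r = 2·(1/2)^4 = 1/8).
Summing one r·B term per recipient: 4·0.25·0.137 + 3·0.0625·0.365 + 3·0.125·0.0846 = 0.2371625.
0.2371625 < 0.66: the indirect benefit is less than the cost.

No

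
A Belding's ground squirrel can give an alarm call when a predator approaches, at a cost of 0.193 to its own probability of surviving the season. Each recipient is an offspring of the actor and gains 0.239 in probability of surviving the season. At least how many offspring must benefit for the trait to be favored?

2

r to an offspring = 0.5 (one parent–offspring link: r = (1/2)^1 = 1/2).
Hamilton's rule: n·r·B > C  ⇒  n > C/(r·B) = 0.193/(0.5·0.239) = 1.615.
The smallest integer exceeding 1.615 is 2.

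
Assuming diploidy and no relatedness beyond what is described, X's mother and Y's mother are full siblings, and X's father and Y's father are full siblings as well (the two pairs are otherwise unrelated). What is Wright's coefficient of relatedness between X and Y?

0.25

Independent pedigree routes through distinct common ancestors add.
X and Y are related in two ways: first cousins through their mothers (r = 1/8) and first cousins through their fathers (r = 1/8) — i.e. double first cousins.
r = 1/8 + 1/8 = 1/4 = 0.25.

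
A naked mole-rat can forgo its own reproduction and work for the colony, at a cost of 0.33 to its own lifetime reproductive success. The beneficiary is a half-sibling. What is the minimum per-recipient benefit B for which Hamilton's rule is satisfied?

r to a half-sibling = 0.25 (half-sibs share one parent — one path of length 2: r = (1/2)^2 = 1/4).
Hamilton's rule with n recipients of equal r: n·r·B > C, so B > C/(n·r) = 0.33/(1·0.25) = 1.32.

1.32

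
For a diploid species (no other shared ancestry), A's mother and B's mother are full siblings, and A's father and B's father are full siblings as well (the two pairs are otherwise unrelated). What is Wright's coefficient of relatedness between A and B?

0.25

Wright's path rule: contributions from independent ancestry routes add.
A and B are related in two ways: first cousins through their mothers (r = 1/8) and first cousins through their fathers (r = 1/8) — i.e. double first cousins.
r = 1/8 + 1/8 = 1/4 = 0.25.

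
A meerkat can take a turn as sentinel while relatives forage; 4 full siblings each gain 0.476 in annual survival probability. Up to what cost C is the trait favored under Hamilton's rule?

r to a full sibling = 0.5 (full sibs share both parents — two paths of length 2: r = 2·(1/2)^2 = 1/2).
Hamilton's rule: n·r·B > C, so the trait is favored while C < n·r·B = 4·0.5·0.476 = 0.952.

0.952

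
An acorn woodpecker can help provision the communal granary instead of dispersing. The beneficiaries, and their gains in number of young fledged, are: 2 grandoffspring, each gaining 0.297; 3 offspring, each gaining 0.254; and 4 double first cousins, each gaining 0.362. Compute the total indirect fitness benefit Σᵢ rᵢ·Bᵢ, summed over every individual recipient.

0.8915

r to a grandoffspring = 0.25 (two parent–offspring links: r = (1/2)^2 = 1/4).
r to an offspring = 0.5 (one parent–offspring link: r = (1/2)^1 = 1/2).
r to a double first cousin = 0.25 (double first cousins share both grandparent pairs — four paths of length 4: r = 4·(1/2)^4 = 1/4).
Summing one r·B term per recipient: 2·0.25·0.297 + 3·0.5·0.254 + 4·0.25·0.362 = 0.8915.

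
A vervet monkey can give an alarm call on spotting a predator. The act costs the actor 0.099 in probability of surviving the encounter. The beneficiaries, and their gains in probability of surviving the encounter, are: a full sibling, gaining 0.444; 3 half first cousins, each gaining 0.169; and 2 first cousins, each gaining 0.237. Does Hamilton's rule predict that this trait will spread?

Yes

Hamilton's rule: the trait is favored when the sum of r·B over every recipient exceeds the actor's cost C.
r to a full sibling = 1/2 (full sibs share both parents — two paths of length 2: r = 2·(1/2)^2 = 1/2).
r to a half first cousin = 0.0625 (half first cousins share one grandparent — one path of length 4: r = (1/2)^4 = 1/16).
r to a first cousin = 0.125 (first cousins share one grandparent pair — two paths of length 4: r = 2·(1/2)^4 = 1/8).
Summing one r·B term per recipient: 1·0.5·0.444 + 3·0.0625·0.169 + 2·0.125·0.237 = 0.3129375.
0.3129375 > 0.099: the indirect benefit exceeds the cost.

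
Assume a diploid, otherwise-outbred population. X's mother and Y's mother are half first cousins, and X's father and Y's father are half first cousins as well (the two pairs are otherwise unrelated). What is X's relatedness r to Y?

With two independent routes of shared ancestry, r is the sum of the two contributions.
X and Y are related in two ways: half second cousins through their mothers (r = 1/64) and half second cousins through their fathers (r = 1/64).
r = 1/64 + 1/64 = 1/32 = 0.03125.

0.03125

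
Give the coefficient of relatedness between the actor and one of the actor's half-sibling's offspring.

0.125

Each parent–offspring link contributes a factor of 1/2, and independent paths through distinct common ancestors add.
Half-aunt/uncle↔niece/nephew: one path of length 3: r = (1/2)^3 = 1/8.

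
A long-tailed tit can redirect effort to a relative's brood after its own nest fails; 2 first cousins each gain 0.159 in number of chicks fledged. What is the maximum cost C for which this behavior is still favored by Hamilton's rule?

0.03975

r to a first cousin = 1/8 (first cousins share one grandparent pair — two paths of length 4: r = 2·(1/2)^4 = 1/8).
Hamilton's rule: n·r·B > C, so the trait is favored while C < n·r·B = 2·0.125·0.159 = 0.03975.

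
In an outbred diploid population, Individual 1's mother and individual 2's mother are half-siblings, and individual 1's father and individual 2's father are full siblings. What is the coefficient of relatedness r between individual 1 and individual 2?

0.1875

Wright's path rule: contributions from independent ancestry routes add.
Individual 1 and individual 2 are related in two ways: half first cousins through their mothers (r = 1/16) and first cousins through their fathers (r = 1/8).
r = 1/16 + 1/8 = 3/16 = 0.1875.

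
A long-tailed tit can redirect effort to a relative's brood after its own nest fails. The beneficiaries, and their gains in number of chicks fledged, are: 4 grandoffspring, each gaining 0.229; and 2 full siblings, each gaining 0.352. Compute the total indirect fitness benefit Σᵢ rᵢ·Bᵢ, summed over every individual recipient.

r to a grandoffspring = 0.25 (two parent–offspring links: r = (1/2)^2 = 1/4).
r to a full sibling = 1/2 (full sibs share both parents — two paths of length 2: r = 2·(1/2)^2 = 1/2).
Summing one r·B term per recipient: 4·0.25·0.229 + 2·0.5·0.352 = 0.581.

0.581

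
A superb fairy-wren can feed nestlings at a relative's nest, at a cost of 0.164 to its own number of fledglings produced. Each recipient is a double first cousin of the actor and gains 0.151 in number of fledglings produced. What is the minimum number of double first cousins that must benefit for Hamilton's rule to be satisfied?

5

r to a double first cousin = 0.25 (double first cousins share both grandparent pairs — four paths of length 4: r = 4·(1/2)^4 = 1/4).
Hamilton's rule: n·r·B > C  ⇒  n > C/(r·B) = 0.164/(0.25·0.151) = 4.344.
The smallest integer exceeding 4.344 is 5.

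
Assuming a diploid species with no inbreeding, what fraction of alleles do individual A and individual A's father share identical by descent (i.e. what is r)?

Each parent–offspring link contributes a factor of 1/2, and independent paths through distinct common ancestors add.
One parent–offspring link: r = (1/2)^1 = 1/2.

0.5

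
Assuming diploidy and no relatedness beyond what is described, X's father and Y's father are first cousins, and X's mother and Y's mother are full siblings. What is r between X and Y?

With two independent routes of shared ancestry, r is the sum of the two contributions.
X and Y are related in two ways: second cousins through their fathers (r = 1/32) and first cousins through their mothers (r = 1/8).
r = 1/32 + 1/8 = 0.15625.

0.15625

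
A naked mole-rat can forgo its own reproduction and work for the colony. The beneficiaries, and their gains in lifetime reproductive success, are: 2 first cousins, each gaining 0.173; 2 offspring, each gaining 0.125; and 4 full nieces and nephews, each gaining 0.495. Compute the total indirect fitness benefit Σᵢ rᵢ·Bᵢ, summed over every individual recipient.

r to a first cousin = 1/8 (first cousins share one grandparent pair — two paths of length 4: r = 2·(1/2)^4 = 1/8).
r to an offspring = 1/2 (one parent–offspring link: r = (1/2)^1 = 1/2).
r to a full niece or nephew = 0.25 (full aunt/uncle↔niece/nephew: two paths of length 3 through the shared grandparent pair: r = 2·(1/2)^3 = 1/4).
Summing one r·B term per recipient: 2·0.125·0.173 + 2·0.5·0.125 + 4·0.25·0.495 = 0.66325.

0.66325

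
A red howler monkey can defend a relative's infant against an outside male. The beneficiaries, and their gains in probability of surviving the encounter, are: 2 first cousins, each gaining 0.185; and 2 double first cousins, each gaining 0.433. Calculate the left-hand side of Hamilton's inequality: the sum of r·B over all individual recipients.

0.26275

r to a first cousin = 1/8 (first cousins share one grandparent pair — two paths of length 4: r = 2·(1/2)^4 = 1/8).
r to a double first cousin = 1/4 (double first cousins share both grandparent pairs — four paths of length 4: r = 4·(1/2)^4 = 1/4).
Summing one r·B term per recipient: 2·0.125·0.185 + 2·0.25·0.433 = 0.26275.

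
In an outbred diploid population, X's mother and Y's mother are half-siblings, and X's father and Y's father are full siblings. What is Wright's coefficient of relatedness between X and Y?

0.1875

Independent pedigree routes through distinct common ancestors add.
X and Y are related in two ways: half first cousins through their mothers (r = 1/16) and first cousins through their fathers (r = 1/8).
r = 1/16 + 1/8 = 0.1875.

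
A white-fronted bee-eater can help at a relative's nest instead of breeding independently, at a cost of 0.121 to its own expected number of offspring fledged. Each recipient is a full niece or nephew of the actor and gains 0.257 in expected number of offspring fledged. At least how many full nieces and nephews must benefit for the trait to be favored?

r to a full niece or nephew = 1/4 (full aunt/uncle↔niece/nephew: two paths of length 3 through the shared grandparent pair: r = 2·(1/2)^3 = 1/4).
Hamilton's rule: n·r·B > C  ⇒  n > C/(r·B) = 0.121/(0.25·0.257) = 1.883.
The smallest integer exceeding 1.883 is 2.

2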